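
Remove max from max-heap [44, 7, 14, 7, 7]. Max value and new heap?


Max = 44
Replace root with last, heapify down
Resulting heap: [14, 7, 7, 7]


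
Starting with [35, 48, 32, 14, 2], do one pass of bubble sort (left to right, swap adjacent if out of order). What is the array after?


After one pass: [35, 32, 14, 2, 48]


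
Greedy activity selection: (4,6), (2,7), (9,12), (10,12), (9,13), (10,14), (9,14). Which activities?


Greedy: pick earliest-ending, then skip overlaps.
Selected (2 activities): [(4, 6), (9, 12)]


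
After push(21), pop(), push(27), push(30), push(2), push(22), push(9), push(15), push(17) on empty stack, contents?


push(21) -> [21]
pop() returns 21 -> []
push(27) -> [27]
push(30) -> [27, 30]
push(2) -> [27, 30, 2]
push(22) -> [27, 30, 2, 22]
push(9) -> [27, 30, 2, 22, 9]
push(15) -> [27, 30, 2, 22, 9, 15]
push(17) -> [27, 30, 2, 22, 9, 15, 17]
Final stack (bottom to top): [27, 30, 2, 22, 9, 15, 17]


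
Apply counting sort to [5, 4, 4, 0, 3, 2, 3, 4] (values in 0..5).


Count array: [1, 0, 1, 2, 3, 1]
Reconstruct: [0, 2, 3, 3, 4, 4, 4, 5]


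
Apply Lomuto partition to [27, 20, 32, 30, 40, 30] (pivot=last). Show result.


Elements <= 30 go left of pivot.
Result: [27, 20, 30, 30, 40, 32], pivot at index 3


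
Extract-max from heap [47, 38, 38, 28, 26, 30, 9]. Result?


Max = 47
Replace root with last, heapify down
Resulting heap: [38, 28, 38, 9, 26, 30]


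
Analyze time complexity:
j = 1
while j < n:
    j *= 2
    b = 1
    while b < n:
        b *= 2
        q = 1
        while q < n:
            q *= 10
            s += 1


Per nesting level: O(log n) * O(log n) * O(log n) = O((log n)^3)
Complexity: O((log n)^3)


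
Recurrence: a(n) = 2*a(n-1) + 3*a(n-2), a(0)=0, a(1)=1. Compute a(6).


Build bottom-up:
...a(4)=20, a(5)=61, a(6)=2*61+3*20=182


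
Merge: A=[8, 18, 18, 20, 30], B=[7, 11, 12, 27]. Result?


Compare heads, take smaller each step.
Merged: [7, 8, 11, 12, 18, 18, 20, 27, 30]


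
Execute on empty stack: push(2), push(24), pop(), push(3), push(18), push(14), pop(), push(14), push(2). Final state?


push(2) -> [2]
push(24) -> [2, 24]
pop() returns 24 -> [2]
push(3) -> [2, 3]
push(18) -> [2, 3, 18]
push(14) -> [2, 3, 18, 14]
pop() returns 14 -> [2, 3, 18]
push(14) -> [2, 3, 18, 14]
push(2) -> [2, 3, 18, 14, 2]
Final stack (bottom to top): [2, 3, 18, 14, 2]


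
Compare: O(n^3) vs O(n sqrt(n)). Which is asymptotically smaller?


n^1.5 grows slower than cubic
O(n sqrt(n)) is asymptotically smaller; O(n^3) grows faster


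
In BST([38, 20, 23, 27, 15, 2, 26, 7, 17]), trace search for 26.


BST root = 38
Search for 26: compare at each node
Path: [38, 20, 23, 27, 26]


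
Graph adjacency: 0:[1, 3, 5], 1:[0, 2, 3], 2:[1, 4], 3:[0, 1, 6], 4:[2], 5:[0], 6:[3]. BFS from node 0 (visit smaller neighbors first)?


BFS queue: start with [0]
Visit order: [0, 1, 3, 5, 2, 6, 4]


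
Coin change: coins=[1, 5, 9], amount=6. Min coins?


dp[0]=0; dp[i]=1+min(dp[i-c] for c in coins)
...dp[1]=1, dp[2]=2, dp[3]=3, dp[4]=4, dp[5]=1, dp[6]=2
Minimum coins for 6 = 2


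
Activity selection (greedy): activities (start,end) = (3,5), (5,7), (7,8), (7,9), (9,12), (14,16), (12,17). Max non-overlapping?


Greedy: pick earliest-ending, then skip overlaps.
Selected (5 activities): [(3, 5), (5, 7), (7, 8), (9, 12), (14, 16)]


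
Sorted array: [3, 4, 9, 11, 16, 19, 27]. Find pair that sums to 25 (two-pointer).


Two pointers: lo=0, hi=6
Found pair: (9, 16) summing to 25


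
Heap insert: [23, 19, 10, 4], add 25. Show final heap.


Append 25: [23, 19, 10, 4, 25]
Bubble up: swap idx 4(25) with idx 1(19); swap idx 1(25) with idx 0(23)
Result: [25, 23, 10, 4, 19]


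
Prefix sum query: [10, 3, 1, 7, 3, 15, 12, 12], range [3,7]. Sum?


Prefix sums: [0, 10, 13, 14, 21, 24, 39, 51, 63]
Sum[3..7] = prefix[8] - prefix[3] = 63 - 14 = 49


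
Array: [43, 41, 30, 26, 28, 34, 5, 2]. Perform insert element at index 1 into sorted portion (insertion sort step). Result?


After one pass: [41, 43, 30, 26, 28, 34, 5, 2]


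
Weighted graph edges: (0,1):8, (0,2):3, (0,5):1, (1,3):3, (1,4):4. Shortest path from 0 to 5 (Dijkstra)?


Dijkstra from 0:
Distances: {0: 0, 1: 8, 2: 3, 3: 11, 4: 12, 5: 1}
Shortest distance to 5 = 1, path = [0, 5]


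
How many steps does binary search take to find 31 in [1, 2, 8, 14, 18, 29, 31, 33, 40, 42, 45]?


Search for 31:
[0,10] mid=5 arr[5]=29
[6,10] mid=8 arr[8]=40
[6,7] mid=6 arr[6]=31
Total: 3 comparisons


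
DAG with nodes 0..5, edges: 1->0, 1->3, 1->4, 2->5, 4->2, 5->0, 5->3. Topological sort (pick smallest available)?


Kahn's algorithm, process smallest node first
Order: [1, 4, 2, 5, 0, 3]


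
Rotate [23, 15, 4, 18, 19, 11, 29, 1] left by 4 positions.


Left rotate by 4: [19, 11, 29, 1, 23, 15, 4, 18]


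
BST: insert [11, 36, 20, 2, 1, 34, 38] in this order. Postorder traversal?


Root = 11; build tree by BST insertion.
Postorder traversal: [1, 2, 34, 20, 38, 36, 11]


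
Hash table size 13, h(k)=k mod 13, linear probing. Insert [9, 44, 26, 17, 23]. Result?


Insertions: 9->slot 9; 44->slot 5; 26->slot 0; 17->slot 4; 23->slot 10
Table: [26, None, None, None, 17, 44, None, None, None, 9, 23, None, None]


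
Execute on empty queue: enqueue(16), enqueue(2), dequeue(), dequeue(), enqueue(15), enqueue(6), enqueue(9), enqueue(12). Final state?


enqueue(16) -> [16]
enqueue(2) -> [16, 2]
dequeue() returns 16 -> [2]
dequeue() returns 2 -> []
enqueue(15) -> [15]
enqueue(6) -> [15, 6]
enqueue(9) -> [15, 6, 9]
enqueue(12) -> [15, 6, 9, 12]
Final queue (front to back): [15, 6, 9, 12]


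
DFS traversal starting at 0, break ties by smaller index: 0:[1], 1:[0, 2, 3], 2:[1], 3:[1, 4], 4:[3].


DFS stack-based: start with [0]
Visit order: [0, 1, 2, 3, 4]


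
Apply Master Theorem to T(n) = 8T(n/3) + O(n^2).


a=8, b=3, c=2. log_3(8)=1.893 < c=2. Case 3: O(n^c) = O(n^2)
Complexity: O(n^2)


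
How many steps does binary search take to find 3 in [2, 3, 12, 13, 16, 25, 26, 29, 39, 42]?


Search for 3:
[0,9] mid=4 arr[4]=16
[0,3] mid=1 arr[1]=3
Total: 2 comparisons


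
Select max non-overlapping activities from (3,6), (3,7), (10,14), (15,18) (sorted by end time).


Greedy: pick earliest-ending, then skip overlaps.
Selected (3 activities): [(3, 6), (10, 14), (15, 18)]


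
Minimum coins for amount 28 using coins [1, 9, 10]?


dp[0]=0; dp[i]=1+min(dp[i-c] for c in coins)
...dp[23]=5, dp[24]=6, dp[25]=7, dp[26]=8, dp[27]=3, dp[28]=3
Minimum coins for 28 = 3


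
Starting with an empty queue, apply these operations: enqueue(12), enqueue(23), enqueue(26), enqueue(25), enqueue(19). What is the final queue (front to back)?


enqueue(12) -> [12]
enqueue(23) -> [12, 23]
enqueue(26) -> [12, 23, 26]
enqueue(25) -> [12, 23, 26, 25]
enqueue(19) -> [12, 23, 26, 25, 19]
Final queue (front to back): [12, 23, 26, 25, 19]


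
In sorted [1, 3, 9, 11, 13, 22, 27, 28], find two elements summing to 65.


Two pointers: lo=0, hi=7
No pair sums to 65


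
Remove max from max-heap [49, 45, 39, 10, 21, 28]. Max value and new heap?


Max = 49
Replace root with last, heapify down
Resulting heap: [45, 28, 39, 10, 21]


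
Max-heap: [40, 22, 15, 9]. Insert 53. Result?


Append 53: [40, 22, 15, 9, 53]
Bubble up: swap idx 4(53) with idx 1(22); swap idx 1(53) with idx 0(40)
Result: [53, 40, 15, 9, 22]


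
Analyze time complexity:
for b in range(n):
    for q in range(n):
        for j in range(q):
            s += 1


Per nesting level: O(n) * O(n) * O(n) [triangular over q] = O(n^3)
Complexity: O(n^3)


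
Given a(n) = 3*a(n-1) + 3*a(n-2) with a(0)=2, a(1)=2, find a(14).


Build bottom-up:
...a(12)=6894882, a(13)=26140482, a(14)=3*26140482+3*6894882=99106092


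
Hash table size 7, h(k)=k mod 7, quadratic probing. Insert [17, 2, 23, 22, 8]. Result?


Insertions: 17->slot 3; 2->slot 2; 23->slot 6; 22->slot 1; 8->slot 5
Table: [None, 22, 2, 17, None, 8, 23]


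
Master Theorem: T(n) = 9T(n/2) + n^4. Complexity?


a=9, b=2, c=4. log_2(9)=3.170 < c=4. Case 3: O(n^c) = O(n^4)
Complexity: O(n^4)


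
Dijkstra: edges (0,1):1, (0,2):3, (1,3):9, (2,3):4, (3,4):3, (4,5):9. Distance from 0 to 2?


Dijkstra from 0:
Distances: {0: 0, 1: 1, 2: 3, 3: 7, 4: 10, 5: 19}
Shortest distance to 2 = 3, path = [0, 2]


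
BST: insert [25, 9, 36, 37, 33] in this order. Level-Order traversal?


Root = 25; build tree by BST insertion.
Level-Order traversal: [25, 9, 36, 33, 37]


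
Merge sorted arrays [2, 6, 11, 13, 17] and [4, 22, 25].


Compare heads, take smaller each step.
Merged: [2, 4, 6, 11, 13, 17, 22, 25]


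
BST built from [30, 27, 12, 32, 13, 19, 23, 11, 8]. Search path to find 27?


BST root = 30
Search for 27: compare at each node
Path: [30, 27]


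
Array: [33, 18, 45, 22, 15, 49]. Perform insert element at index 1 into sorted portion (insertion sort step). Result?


After one pass: [18, 33, 45, 22, 15, 49]


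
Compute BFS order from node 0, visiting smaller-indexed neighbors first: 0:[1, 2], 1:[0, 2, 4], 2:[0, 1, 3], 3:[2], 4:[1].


BFS queue: start with [0]
Visit order: [0, 1, 2, 4, 3]


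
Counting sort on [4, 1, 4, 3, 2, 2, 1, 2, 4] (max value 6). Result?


Count array: [0, 2, 3, 1, 3, 0, 0]
Reconstruct: [1, 1, 2, 2, 2, 3, 4, 4, 4]


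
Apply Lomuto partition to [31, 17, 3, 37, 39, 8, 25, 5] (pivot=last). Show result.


Elements <= 5 go left of pivot.
Result: [3, 5, 31, 37, 39, 8, 25, 17], pivot at index 1


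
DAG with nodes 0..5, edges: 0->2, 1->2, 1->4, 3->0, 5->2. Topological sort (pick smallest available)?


Kahn's algorithm, process smallest node first
Order: [1, 3, 0, 4, 5, 2]


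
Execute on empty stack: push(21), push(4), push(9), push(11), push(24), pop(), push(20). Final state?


push(21) -> [21]
push(4) -> [21, 4]
push(9) -> [21, 4, 9]
push(11) -> [21, 4, 9, 11]
push(24) -> [21, 4, 9, 11, 24]
pop() returns 24 -> [21, 4, 9, 11]
push(20) -> [21, 4, 9, 11, 20]
Final stack (bottom to top): [21, 4, 9, 11, 20]


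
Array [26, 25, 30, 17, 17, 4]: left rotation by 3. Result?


Left rotate by 3: [17, 17, 4, 26, 25, 30]


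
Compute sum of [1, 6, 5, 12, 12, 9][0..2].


Prefix sums: [0, 1, 7, 12, 24, 36, 45]
Sum[0..2] = prefix[3] - prefix[0] = 12 - 0 = 12


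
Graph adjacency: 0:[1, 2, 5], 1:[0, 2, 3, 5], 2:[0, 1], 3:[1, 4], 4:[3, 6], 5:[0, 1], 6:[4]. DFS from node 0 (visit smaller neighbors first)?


DFS stack-based: start with [0]
Visit order: [0, 1, 2, 3, 4, 6, 5]


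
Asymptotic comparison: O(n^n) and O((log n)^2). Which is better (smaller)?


polylogarithmic grows slower than n^n
O((log n)^2) is asymptotically smaller; O(n^n) grows faster


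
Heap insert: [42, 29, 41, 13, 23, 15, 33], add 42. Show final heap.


Append 42: [42, 29, 41, 13, 23, 15, 33, 42]
Bubble up: swap idx 7(42) with idx 3(13); swap idx 3(42) with idx 1(29)
Result: [42, 42, 41, 29, 23, 15, 33, 13]


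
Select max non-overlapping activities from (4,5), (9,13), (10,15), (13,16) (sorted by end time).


Greedy: pick earliest-ending, then skip overlaps.
Selected (3 activities): [(4, 5), (9, 13), (13, 16)]


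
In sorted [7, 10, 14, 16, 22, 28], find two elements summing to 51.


Two pointers: lo=0, hi=5
No pair sums to 51


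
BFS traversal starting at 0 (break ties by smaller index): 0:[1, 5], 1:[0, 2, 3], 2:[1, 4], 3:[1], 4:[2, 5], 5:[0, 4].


BFS queue: start with [0]
Visit order: [0, 1, 5, 2, 3, 4]


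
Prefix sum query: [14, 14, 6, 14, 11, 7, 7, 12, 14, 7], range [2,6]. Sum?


Prefix sums: [0, 14, 28, 34, 48, 59, 66, 73, 85, 99, 106]
Sum[2..6] = prefix[7] - prefix[2] = 73 - 28 = 45


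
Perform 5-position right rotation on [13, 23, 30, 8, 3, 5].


Right rotate by 5: [23, 30, 8, 3, 5, 13]


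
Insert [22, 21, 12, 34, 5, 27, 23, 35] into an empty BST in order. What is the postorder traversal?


Root = 22; build tree by BST insertion.
Postorder traversal: [5, 12, 21, 23, 27, 35, 34, 22]


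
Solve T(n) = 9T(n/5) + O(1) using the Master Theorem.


a=9, b=5, c=0. log_5(9)=1.365 > c=0. Case 1: O(n^log_b(a)) = O(n^1.365)
Complexity: O(n^1.365)


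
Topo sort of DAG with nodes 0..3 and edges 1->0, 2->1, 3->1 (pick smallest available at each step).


Kahn's algorithm, process smallest node first
Order: [2, 3, 1, 0]


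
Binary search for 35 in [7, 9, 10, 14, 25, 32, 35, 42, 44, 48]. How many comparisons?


Search for 35:
[0,9] mid=4 arr[4]=25
[5,9] mid=7 arr[7]=42
[5,6] mid=5 arr[5]=32
[6,6] mid=6 arr[6]=35
Total: 4 comparisons


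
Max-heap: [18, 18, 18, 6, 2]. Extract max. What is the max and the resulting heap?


Max = 18
Replace root with last, heapify down
Resulting heap: [18, 6, 18, 2]


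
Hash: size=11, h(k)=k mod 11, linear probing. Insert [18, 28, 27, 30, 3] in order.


Insertions: 18->slot 7; 28->slot 6; 27->slot 5; 30->slot 8; 3->slot 3
Table: [None, None, None, 3, None, 27, 28, 18, 30, None, None]


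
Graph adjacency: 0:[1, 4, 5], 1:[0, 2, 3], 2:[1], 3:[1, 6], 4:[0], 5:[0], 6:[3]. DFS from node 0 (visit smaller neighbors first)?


DFS stack-based: start with [0]
Visit order: [0, 1, 2, 3, 6, 4, 5]


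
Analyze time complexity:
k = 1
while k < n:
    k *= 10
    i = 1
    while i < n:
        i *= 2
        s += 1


Per nesting level: O(log n) * O(log n) = O((log n)^2)
Complexity: O((log n)^2)


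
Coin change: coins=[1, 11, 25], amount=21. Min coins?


dp[0]=0; dp[i]=1+min(dp[i-c] for c in coins)
...dp[16]=6, dp[17]=7, dp[18]=8, dp[19]=9, dp[20]=10, dp[21]=11
Minimum coins for 21 = 11


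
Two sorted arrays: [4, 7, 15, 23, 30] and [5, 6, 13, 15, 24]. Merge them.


Compare heads, take smaller each step.
Merged: [4, 5, 6, 7, 13, 15, 15, 23, 24, 30]


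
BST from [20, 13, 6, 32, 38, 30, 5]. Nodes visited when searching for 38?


BST root = 20
Search for 38: compare at each node
Path: [20, 32, 38]


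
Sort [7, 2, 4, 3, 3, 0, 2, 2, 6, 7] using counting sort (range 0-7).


Count array: [1, 0, 3, 2, 1, 0, 1, 2]
Reconstruct: [0, 2, 2, 2, 3, 3, 4, 6, 7, 7]


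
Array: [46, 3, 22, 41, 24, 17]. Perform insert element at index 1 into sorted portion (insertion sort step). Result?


After one pass: [3, 46, 22, 41, 24, 17]


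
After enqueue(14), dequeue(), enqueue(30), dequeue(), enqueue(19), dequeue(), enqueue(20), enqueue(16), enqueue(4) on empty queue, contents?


enqueue(14) -> [14]
dequeue() returns 14 -> []
enqueue(30) -> [30]
dequeue() returns 30 -> []
enqueue(19) -> [19]
dequeue() returns 19 -> []
enqueue(20) -> [20]
enqueue(16) -> [20, 16]
enqueue(4) -> [20, 16, 4]
Final queue (front to back): [20, 16, 4]


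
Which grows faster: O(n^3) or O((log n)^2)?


polylogarithmic grows slower than cubic
O((log n)^2) is asymptotically smaller; O(n^3) grows faster


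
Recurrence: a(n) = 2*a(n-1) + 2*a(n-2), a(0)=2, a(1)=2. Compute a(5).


Build bottom-up:
...a(3)=20, a(4)=56, a(5)=2*56+2*20=152


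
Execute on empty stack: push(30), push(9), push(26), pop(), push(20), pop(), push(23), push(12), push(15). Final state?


push(30) -> [30]
push(9) -> [30, 9]
push(26) -> [30, 9, 26]
pop() returns 26 -> [30, 9]
push(20) -> [30, 9, 20]
pop() returns 20 -> [30, 9]
push(23) -> [30, 9, 23]
push(12) -> [30, 9, 23, 12]
push(15) -> [30, 9, 23, 12, 15]
Final stack (bottom to top): [30, 9, 23, 12, 15]


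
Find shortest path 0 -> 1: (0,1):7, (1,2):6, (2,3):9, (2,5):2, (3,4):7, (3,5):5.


Dijkstra from 0:
Distances: {0: 0, 1: 7, 2: 13, 3: 20, 4: 27, 5: 15}
Shortest distance to 1 = 7, path = [0, 1]


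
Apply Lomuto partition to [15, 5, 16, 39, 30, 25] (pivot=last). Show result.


Elements <= 25 go left of pivot.
Result: [15, 5, 16, 25, 30, 39], pivot at index 3


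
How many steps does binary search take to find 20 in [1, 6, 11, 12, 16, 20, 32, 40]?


Search for 20:
[0,7] mid=3 arr[3]=12
[4,7] mid=5 arr[5]=20
Total: 2 comparisons


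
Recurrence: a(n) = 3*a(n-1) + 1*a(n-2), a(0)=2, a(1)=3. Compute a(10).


Build bottom-up:
...a(8)=14159, a(9)=46764, a(10)=3*46764+1*14159=154451


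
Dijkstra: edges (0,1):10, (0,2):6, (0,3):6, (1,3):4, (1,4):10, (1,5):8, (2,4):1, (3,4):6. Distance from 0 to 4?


Dijkstra from 0:
Distances: {0: 0, 1: 10, 2: 6, 3: 6, 4: 7, 5: 18}
Shortest distance to 4 = 7, path = [0, 2, 4]


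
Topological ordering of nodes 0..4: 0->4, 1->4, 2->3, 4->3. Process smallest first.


Kahn's algorithm, process smallest node first
Order: [0, 1, 2, 4, 3]


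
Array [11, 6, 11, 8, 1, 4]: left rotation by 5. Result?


Left rotate by 5: [4, 11, 6, 11, 8, 1]


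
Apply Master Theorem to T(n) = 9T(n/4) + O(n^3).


a=9, b=4, c=3. log_4(9)=1.585 < c=3. Case 3: O(n^c) = O(n^3)
Complexity: O(n^3)


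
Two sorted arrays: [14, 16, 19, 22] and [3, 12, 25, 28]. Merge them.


Compare heads, take smaller each step.
Merged: [3, 12, 14, 16, 19, 22, 25, 28]


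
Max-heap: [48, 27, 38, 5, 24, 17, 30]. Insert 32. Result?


Append 32: [48, 27, 38, 5, 24, 17, 30, 32]
Bubble up: swap idx 7(32) with idx 3(5); swap idx 3(32) with idx 1(27)
Result: [48, 32, 38, 27, 24, 17, 30, 5]


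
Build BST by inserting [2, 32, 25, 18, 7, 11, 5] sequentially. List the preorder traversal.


Root = 2; build tree by BST insertion.
Preorder traversal: [2, 32, 25, 18, 7, 5, 11]


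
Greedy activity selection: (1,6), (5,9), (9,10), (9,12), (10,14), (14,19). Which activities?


Greedy: pick earliest-ending, then skip overlaps.
Selected (4 activities): [(1, 6), (9, 10), (10, 14), (14, 19)]


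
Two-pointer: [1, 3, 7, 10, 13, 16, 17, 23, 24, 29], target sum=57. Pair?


Two pointers: lo=0, hi=9
No pair sums to 57


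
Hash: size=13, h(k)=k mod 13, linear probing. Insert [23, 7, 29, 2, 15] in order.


Insertions: 23->slot 10; 7->slot 7; 29->slot 3; 2->slot 2; 15->slot 4
Table: [None, None, 2, 29, 15, None, None, 7, None, None, 23, None, None]


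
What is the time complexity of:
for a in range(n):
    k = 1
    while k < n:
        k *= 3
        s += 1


Per nesting level: O(n) * O(log n) = O(n log n)
Complexity: O(n log n)


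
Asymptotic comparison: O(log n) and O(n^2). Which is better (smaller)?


logarithmic grows slower than quadratic
O(log n) is asymptotically smaller; O(n^2) grows faster


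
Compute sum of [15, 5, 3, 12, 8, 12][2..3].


Prefix sums: [0, 15, 20, 23, 35, 43, 55]
Sum[2..3] = prefix[4] - prefix[2] = 35 - 20 = 15


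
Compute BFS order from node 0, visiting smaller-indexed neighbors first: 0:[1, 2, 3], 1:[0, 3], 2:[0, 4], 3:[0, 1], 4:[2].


BFS queue: start with [0]
Visit order: [0, 1, 2, 3, 4]


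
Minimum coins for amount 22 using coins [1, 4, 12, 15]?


dp[0]=0; dp[i]=1+min(dp[i-c] for c in coins)
...dp[17]=3, dp[18]=4, dp[19]=2, dp[20]=3, dp[21]=4, dp[22]=5
Minimum coins for 22 = 5


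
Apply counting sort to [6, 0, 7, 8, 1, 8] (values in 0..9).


Count array: [1, 1, 0, 0, 0, 0, 1, 1, 2, 0]
Reconstruct: [0, 1, 6, 7, 8, 8]


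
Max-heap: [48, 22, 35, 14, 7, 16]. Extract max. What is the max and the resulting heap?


Max = 48
Replace root with last, heapify down
Resulting heap: [35, 22, 16, 14, 7]


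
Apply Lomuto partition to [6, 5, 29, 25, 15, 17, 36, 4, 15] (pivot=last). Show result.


Elements <= 15 go left of pivot.
Result: [6, 5, 15, 4, 15, 17, 36, 25, 29], pivot at index 4


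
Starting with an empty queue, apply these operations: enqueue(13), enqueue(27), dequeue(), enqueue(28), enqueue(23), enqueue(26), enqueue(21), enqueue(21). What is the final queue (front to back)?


enqueue(13) -> [13]
enqueue(27) -> [13, 27]
dequeue() returns 13 -> [27]
enqueue(28) -> [27, 28]
enqueue(23) -> [27, 28, 23]
enqueue(26) -> [27, 28, 23, 26]
enqueue(21) -> [27, 28, 23, 26, 21]
enqueue(21) -> [27, 28, 23, 26, 21, 21]
Final queue (front to back): [27, 28, 23, 26, 21, 21]


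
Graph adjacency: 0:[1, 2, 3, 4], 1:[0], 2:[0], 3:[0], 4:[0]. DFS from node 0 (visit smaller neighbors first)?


DFS stack-based: start with [0]
Visit order: [0, 1, 2, 3, 4]


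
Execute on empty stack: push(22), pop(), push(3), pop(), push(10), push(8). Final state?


push(22) -> [22]
pop() returns 22 -> []
push(3) -> [3]
pop() returns 3 -> []
push(10) -> [10]
push(8) -> [10, 8]
Final stack (bottom to top): [10, 8]


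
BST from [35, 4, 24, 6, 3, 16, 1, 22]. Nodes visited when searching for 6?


BST root = 35
Search for 6: compare at each node
Path: [35, 4, 24, 6]


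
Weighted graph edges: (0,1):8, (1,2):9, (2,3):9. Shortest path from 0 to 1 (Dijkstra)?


Dijkstra from 0:
Distances: {0: 0, 1: 8, 2: 17, 3: 26}
Shortest distance to 1 = 8, path = [0, 1]


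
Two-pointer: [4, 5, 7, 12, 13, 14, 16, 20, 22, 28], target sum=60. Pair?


Two pointers: lo=0, hi=9
No pair sums to 60


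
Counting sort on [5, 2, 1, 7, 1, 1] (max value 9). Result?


Count array: [0, 3, 1, 0, 0, 1, 0, 1, 0, 0]
Reconstruct: [1, 1, 1, 2, 5, 7]


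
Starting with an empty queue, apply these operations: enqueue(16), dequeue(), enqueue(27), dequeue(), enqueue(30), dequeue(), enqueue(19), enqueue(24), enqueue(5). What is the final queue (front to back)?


enqueue(16) -> [16]
dequeue() returns 16 -> []
enqueue(27) -> [27]
dequeue() returns 27 -> []
enqueue(30) -> [30]
dequeue() returns 30 -> []
enqueue(19) -> [19]
enqueue(24) -> [19, 24]
enqueue(5) -> [19, 24, 5]
Final queue (front to back): [19, 24, 5]


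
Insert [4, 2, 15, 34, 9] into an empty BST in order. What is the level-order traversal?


Root = 4; build tree by BST insertion.
Level-Order traversal: [4, 2, 15, 9, 34]


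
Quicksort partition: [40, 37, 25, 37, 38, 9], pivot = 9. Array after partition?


Elements <= 9 go left of pivot.
Result: [9, 37, 25, 37, 38, 40], pivot at index 0


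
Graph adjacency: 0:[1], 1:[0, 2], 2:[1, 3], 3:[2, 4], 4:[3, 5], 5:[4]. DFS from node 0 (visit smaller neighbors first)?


DFS stack-based: start with [0]
Visit order: [0, 1, 2, 3, 4, 5]


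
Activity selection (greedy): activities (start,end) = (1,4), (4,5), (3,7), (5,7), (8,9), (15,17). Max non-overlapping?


Greedy: pick earliest-ending, then skip overlaps.
Selected (5 activities): [(1, 4), (4, 5), (5, 7), (8, 9), (15, 17)]


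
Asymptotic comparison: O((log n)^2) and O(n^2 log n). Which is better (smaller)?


polylogarithmic grows slower than n^2 log n
O((log n)^2) is asymptotically smaller; O(n^2 log n) grows faster


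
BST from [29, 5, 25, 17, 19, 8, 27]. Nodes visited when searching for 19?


BST root = 29
Search for 19: compare at each node
Path: [29, 5, 25, 17, 19]


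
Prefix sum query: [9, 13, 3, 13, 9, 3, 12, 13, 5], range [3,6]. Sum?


Prefix sums: [0, 9, 22, 25, 38, 47, 50, 62, 75, 80]
Sum[3..6] = prefix[7] - prefix[3] = 62 - 25 = 37


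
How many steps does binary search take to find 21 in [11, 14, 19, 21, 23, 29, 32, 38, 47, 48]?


Search for 21:
[0,9] mid=4 arr[4]=23
[0,3] mid=1 arr[1]=14
[2,3] mid=2 arr[2]=19
[3,3] mid=3 arr[3]=21
Total: 4 comparisons


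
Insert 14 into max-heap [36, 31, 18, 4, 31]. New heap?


Append 14: [36, 31, 18, 4, 31, 14]
Bubble up: no swaps needed
Result: [36, 31, 18, 4, 31, 14]


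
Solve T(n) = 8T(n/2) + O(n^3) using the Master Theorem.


a=8, b=2, c=3. log_2(8)=3 = c=3. Case 2: O(n^c log n) = O(n^3 log n)
Complexity: O(n^3 log n)


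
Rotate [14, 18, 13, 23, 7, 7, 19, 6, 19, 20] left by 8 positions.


Left rotate by 8: [19, 20, 14, 18, 13, 23, 7, 7, 19, 6]


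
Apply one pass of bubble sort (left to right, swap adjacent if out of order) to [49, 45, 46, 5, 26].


After one pass: [45, 46, 5, 26, 49]


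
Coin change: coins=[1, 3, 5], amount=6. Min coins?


dp[0]=0; dp[i]=1+min(dp[i-c] for c in coins)
...dp[1]=1, dp[2]=2, dp[3]=1, dp[4]=2, dp[5]=1, dp[6]=2
Minimum coins for 6 = 2


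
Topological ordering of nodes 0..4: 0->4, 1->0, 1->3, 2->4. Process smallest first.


Kahn's algorithm, process smallest node first
Order: [1, 0, 2, 3, 4]


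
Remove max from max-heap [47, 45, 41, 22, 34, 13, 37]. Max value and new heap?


Max = 47
Replace root with last, heapify down
Resulting heap: [45, 37, 41, 22, 34, 13]


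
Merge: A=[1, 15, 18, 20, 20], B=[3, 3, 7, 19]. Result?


Compare heads, take smaller each step.
Merged: [1, 3, 3, 7, 15, 18, 19, 20, 20]


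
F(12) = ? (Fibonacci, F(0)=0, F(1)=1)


F(n)=F(n-1)+F(n-2)
...F(10)=55, F(11)=89, F(12)=144


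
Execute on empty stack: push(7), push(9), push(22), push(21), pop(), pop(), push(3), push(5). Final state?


push(7) -> [7]
push(9) -> [7, 9]
push(22) -> [7, 9, 22]
push(21) -> [7, 9, 22, 21]
pop() returns 21 -> [7, 9, 22]
pop() returns 22 -> [7, 9]
push(3) -> [7, 9, 3]
push(5) -> [7, 9, 3, 5]
Final stack (bottom to top): [7, 9, 3, 5]


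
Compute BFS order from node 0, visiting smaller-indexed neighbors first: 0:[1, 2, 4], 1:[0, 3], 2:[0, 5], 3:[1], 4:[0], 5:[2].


BFS queue: start with [0]
Visit order: [0, 1, 2, 4, 3, 5]


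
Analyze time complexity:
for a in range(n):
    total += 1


Per nesting level: O(n) = O(n)
Complexity: O(n)


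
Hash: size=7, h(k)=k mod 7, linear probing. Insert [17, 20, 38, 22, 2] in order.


Insertions: 17->slot 3; 20->slot 6; 38->slot 4; 22->slot 1; 2->slot 2
Table: [None, 22, 2, 17, 38, None, 20]


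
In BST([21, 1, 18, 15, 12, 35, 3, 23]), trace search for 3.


BST root = 21
Search for 3: compare at each node
Path: [21, 1, 18, 15, 12, 3]


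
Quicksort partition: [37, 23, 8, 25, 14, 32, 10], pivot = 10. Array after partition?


Elements <= 10 go left of pivot.
Result: [8, 10, 37, 25, 14, 32, 23], pivot at index 1


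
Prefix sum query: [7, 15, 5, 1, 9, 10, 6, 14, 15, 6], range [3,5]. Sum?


Prefix sums: [0, 7, 22, 27, 28, 37, 47, 53, 67, 82, 88]
Sum[3..5] = prefix[6] - prefix[3] = 47 - 27 = 20


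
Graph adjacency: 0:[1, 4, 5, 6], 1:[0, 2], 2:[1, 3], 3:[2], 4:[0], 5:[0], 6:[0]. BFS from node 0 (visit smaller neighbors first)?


BFS queue: start with [0]
Visit order: [0, 1, 4, 5, 6, 2, 3]


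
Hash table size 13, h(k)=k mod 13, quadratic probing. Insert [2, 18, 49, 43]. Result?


Insertions: 2->slot 2; 18->slot 5; 49->slot 10; 43->slot 4
Table: [None, None, 2, None, 43, 18, None, None, None, None, 49, None, None]


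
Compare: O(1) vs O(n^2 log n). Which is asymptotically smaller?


constant grows slower than n^2 log n
O(1) is asymptotically smaller; O(n^2 log n) grows faster


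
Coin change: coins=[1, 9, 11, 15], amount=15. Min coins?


dp[0]=0; dp[i]=1+min(dp[i-c] for c in coins)
...dp[10]=2, dp[11]=1, dp[12]=2, dp[13]=3, dp[14]=4, dp[15]=1
Minimum coins for 15 = 1


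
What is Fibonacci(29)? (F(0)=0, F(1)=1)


F(n)=F(n-1)+F(n-2)
...F(27)=196418, F(28)=317811, F(29)=514229


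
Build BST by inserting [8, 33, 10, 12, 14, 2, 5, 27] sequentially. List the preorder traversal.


Root = 8; build tree by BST insertion.
Preorder traversal: [8, 2, 5, 33, 10, 12, 14, 27]


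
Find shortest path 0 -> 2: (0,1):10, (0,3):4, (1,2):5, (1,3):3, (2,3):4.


Dijkstra from 0:
Distances: {0: 0, 1: 7, 2: 8, 3: 4}
Shortest distance to 2 = 8, path = [0, 3, 2]


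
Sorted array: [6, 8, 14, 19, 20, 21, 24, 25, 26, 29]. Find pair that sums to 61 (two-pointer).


Two pointers: lo=0, hi=9
No pair sums to 61


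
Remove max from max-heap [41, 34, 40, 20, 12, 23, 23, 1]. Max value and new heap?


Max = 41
Replace root with last, heapify down
Resulting heap: [40, 34, 23, 20, 12, 1, 23]


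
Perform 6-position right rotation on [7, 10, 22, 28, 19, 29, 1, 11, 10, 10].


Right rotate by 6: [19, 29, 1, 11, 10, 10, 7, 10, 22, 28]


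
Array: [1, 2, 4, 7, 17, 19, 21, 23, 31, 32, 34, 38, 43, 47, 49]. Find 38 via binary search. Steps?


Search for 38:
[0,14] mid=7 arr[7]=23
[8,14] mid=11 arr[11]=38
Total: 2 comparisons


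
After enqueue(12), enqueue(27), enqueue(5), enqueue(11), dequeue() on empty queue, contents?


enqueue(12) -> [12]
enqueue(27) -> [12, 27]
enqueue(5) -> [12, 27, 5]
enqueue(11) -> [12, 27, 5, 11]
dequeue() returns 12 -> [27, 5, 11]
Final queue (front to back): [27, 5, 11]


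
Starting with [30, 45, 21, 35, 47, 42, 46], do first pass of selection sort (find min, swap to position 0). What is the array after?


After one pass: [21, 45, 30, 35, 47, 42, 46]


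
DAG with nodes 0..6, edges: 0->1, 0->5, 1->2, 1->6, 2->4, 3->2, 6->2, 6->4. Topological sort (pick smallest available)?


Kahn's algorithm, process smallest node first
Order: [0, 1, 3, 5, 6, 2, 4]


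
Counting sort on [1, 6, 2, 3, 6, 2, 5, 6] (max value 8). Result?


Count array: [0, 1, 2, 1, 0, 1, 3, 0, 0]
Reconstruct: [1, 2, 2, 3, 5, 6, 6, 6]


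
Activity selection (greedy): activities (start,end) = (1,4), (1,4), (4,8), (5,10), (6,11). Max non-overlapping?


Greedy: pick earliest-ending, then skip overlaps.
Selected (2 activities): [(1, 4), (4, 8)]


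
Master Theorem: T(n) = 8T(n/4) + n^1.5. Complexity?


a=8, b=4, c=1.5. log_4(8)=1.5 = c=1.5. Case 2: O(n^c log n) = O(n^1.500 log n)
Complexity: O(n^1.500 log n)


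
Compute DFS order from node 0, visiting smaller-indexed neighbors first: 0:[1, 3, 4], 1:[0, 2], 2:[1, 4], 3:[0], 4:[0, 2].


DFS stack-based: start with [0]
Visit order: [0, 1, 2, 4, 3]


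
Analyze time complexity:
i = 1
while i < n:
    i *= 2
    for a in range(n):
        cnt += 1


Per nesting level: O(log n) * O(n) = O(n log n)
Complexity: O(n log n)


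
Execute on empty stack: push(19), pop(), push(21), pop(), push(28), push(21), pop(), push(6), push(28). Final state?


push(19) -> [19]
pop() returns 19 -> []
push(21) -> [21]
pop() returns 21 -> []
push(28) -> [28]
push(21) -> [28, 21]
pop() returns 21 -> [28]
push(6) -> [28, 6]
push(28) -> [28, 6, 28]
Final stack (bottom to top): [28, 6, 28]


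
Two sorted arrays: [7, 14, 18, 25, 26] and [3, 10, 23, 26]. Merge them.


Compare heads, take smaller each step.
Merged: [3, 7, 10, 14, 18, 23, 25, 26, 26]


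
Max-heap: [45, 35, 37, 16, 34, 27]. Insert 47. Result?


Append 47: [45, 35, 37, 16, 34, 27, 47]
Bubble up: swap idx 6(47) with idx 2(37); swap idx 2(47) with idx 0(45)
Result: [47, 35, 45, 16, 34, 27, 37]


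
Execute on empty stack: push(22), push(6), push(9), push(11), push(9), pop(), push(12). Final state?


push(22) -> [22]
push(6) -> [22, 6]
push(9) -> [22, 6, 9]
push(11) -> [22, 6, 9, 11]
push(9) -> [22, 6, 9, 11, 9]
pop() returns 9 -> [22, 6, 9, 11]
push(12) -> [22, 6, 9, 11, 12]
Final stack (bottom to top): [22, 6, 9, 11, 12]


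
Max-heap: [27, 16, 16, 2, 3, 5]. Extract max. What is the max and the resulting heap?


Max = 27
Replace root with last, heapify down
Resulting heap: [16, 5, 16, 2, 3]


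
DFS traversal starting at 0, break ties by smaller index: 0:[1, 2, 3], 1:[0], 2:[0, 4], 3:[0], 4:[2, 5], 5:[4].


DFS stack-based: start with [0]
Visit order: [0, 1, 2, 4, 5, 3]


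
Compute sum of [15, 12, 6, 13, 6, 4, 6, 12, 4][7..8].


Prefix sums: [0, 15, 27, 33, 46, 52, 56, 62, 74, 78]
Sum[7..8] = prefix[9] - prefix[7] = 78 - 62 = 16


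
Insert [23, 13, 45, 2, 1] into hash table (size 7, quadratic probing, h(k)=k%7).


Insertions: 23->slot 2; 13->slot 6; 45->slot 3; 2->slot 4; 1->slot 1
Table: [None, 1, 23, 45, 2, None, 13]


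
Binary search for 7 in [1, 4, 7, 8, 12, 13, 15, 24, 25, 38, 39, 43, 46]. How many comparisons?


Search for 7:
[0,12] mid=6 arr[6]=15
[0,5] mid=2 arr[2]=7
Total: 2 comparisons


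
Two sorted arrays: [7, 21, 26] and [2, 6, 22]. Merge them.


Compare heads, take smaller each step.
Merged: [2, 6, 7, 21, 22, 26]


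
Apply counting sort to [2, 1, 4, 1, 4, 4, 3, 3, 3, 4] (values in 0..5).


Count array: [0, 2, 1, 3, 4, 0]
Reconstruct: [1, 1, 2, 3, 3, 3, 4, 4, 4, 4]


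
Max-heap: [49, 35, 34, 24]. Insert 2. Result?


Append 2: [49, 35, 34, 24, 2]
Bubble up: no swaps needed
Result: [49, 35, 34, 24, 2]


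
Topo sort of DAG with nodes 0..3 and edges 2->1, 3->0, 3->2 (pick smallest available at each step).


Kahn's algorithm, process smallest node first
Order: [3, 0, 2, 1]


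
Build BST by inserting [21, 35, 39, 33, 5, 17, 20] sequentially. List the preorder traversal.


Root = 21; build tree by BST insertion.
Preorder traversal: [21, 5, 17, 20, 35, 33, 39]


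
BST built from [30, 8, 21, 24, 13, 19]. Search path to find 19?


BST root = 30
Search for 19: compare at each node
Path: [30, 8, 21, 13, 19]


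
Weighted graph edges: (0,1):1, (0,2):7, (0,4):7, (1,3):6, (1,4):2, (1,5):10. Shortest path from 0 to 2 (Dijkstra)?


Dijkstra from 0:
Distances: {0: 0, 1: 1, 2: 7, 3: 7, 4: 3, 5: 11}
Shortest distance to 2 = 7, path = [0, 2]


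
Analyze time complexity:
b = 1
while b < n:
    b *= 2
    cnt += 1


Per nesting level: O(log n) = O(log n)
Complexity: O(log n)


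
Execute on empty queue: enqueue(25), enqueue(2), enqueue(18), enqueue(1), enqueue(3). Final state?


enqueue(25) -> [25]
enqueue(2) -> [25, 2]
enqueue(18) -> [25, 2, 18]
enqueue(1) -> [25, 2, 18, 1]
enqueue(3) -> [25, 2, 18, 1, 3]
Final queue (front to back): [25, 2, 18, 1, 3]


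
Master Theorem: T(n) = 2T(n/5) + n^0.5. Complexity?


a=2, b=5, c=0.5. log_5(2)=0.431 < c=0.5. Case 3: O(n^c) = O(sqrt(n))
Complexity: O(sqrt(n))


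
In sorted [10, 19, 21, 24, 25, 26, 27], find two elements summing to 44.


Two pointers: lo=0, hi=6
Found pair: (19, 25) summing to 44


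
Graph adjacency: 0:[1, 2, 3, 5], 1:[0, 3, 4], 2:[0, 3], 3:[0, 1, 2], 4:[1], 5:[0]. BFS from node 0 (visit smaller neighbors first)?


BFS queue: start with [0]
Visit order: [0, 1, 2, 3, 5, 4]


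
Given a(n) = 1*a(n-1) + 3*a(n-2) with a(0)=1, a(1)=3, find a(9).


Build bottom-up:
...a(7)=411, a(8)=942, a(9)=1*942+3*411=2175


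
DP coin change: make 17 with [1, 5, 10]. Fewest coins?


dp[0]=0; dp[i]=1+min(dp[i-c] for c in coins)
...dp[12]=3, dp[13]=4, dp[14]=5, dp[15]=2, dp[16]=3, dp[17]=4
Minimum coins for 17 = 4


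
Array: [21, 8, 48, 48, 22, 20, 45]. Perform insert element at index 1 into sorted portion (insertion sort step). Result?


After one pass: [8, 21, 48, 48, 22, 20, 45]


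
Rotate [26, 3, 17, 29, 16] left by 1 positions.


Left rotate by 1: [3, 17, 29, 16, 26]


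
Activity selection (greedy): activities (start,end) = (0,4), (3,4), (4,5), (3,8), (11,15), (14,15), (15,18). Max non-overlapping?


Greedy: pick earliest-ending, then skip overlaps.
Selected (4 activities): [(0, 4), (4, 5), (11, 15), (15, 18)]


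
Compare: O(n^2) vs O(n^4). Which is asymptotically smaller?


quadratic grows slower than quartic
O(n^2) is asymptotically smaller; O(n^4) grows faster


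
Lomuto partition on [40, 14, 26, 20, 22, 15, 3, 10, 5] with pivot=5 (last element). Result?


Elements <= 5 go left of pivot.
Result: [3, 5, 26, 20, 22, 15, 40, 10, 14], pivot at index 1


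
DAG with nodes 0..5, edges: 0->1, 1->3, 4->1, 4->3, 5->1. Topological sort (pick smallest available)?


Kahn's algorithm, process smallest node first
Order: [0, 2, 4, 5, 1, 3]


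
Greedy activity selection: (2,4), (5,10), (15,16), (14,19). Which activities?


Greedy: pick earliest-ending, then skip overlaps.
Selected (3 activities): [(2, 4), (5, 10), (15, 16)]


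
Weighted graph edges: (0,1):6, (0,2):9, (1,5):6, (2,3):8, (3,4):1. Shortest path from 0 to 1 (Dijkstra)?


Dijkstra from 0:
Distances: {0: 0, 1: 6, 2: 9, 3: 17, 4: 18, 5: 12}
Shortest distance to 1 = 6, path = [0, 1]


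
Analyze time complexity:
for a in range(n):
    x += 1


Per nesting level: O(n) = O(n)
Complexity: O(n)


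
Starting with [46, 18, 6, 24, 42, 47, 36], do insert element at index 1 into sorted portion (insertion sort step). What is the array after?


After one pass: [18, 46, 6, 24, 42, 47, 36]


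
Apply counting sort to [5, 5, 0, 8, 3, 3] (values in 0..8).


Count array: [1, 0, 0, 2, 0, 2, 0, 0, 1]
Reconstruct: [0, 3, 3, 5, 5, 8]


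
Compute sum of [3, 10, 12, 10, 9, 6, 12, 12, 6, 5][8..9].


Prefix sums: [0, 3, 13, 25, 35, 44, 50, 62, 74, 80, 85]
Sum[8..9] = prefix[10] - prefix[8] = 85 - 74 = 11


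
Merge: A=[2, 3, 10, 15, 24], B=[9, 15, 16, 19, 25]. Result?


Compare heads, take smaller each step.
Merged: [2, 3, 9, 10, 15, 15, 16, 19, 24, 25]


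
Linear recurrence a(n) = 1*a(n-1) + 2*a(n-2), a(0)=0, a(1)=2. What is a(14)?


Build bottom-up:
...a(12)=2730, a(13)=5462, a(14)=1*5462+2*2730=10922


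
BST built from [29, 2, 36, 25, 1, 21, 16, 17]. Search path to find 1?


BST root = 29
Search for 1: compare at each node
Path: [29, 2, 1]


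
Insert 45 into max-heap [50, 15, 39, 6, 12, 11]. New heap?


Append 45: [50, 15, 39, 6, 12, 11, 45]
Bubble up: swap idx 6(45) with idx 2(39)
Result: [50, 15, 45, 6, 12, 11, 39]


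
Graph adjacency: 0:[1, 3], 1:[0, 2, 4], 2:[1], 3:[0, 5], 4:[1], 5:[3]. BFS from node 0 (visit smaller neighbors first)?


BFS queue: start with [0]
Visit order: [0, 1, 3, 2, 4, 5]


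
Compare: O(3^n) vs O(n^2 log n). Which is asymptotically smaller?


n^2 log n grows slower than exponential (base 3)
O(n^2 log n) is asymptotically smaller; O(3^n) grows faster


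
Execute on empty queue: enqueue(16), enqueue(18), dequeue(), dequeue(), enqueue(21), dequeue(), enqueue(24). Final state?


enqueue(16) -> [16]
enqueue(18) -> [16, 18]
dequeue() returns 16 -> [18]
dequeue() returns 18 -> []
enqueue(21) -> [21]
dequeue() returns 21 -> []
enqueue(24) -> [24]
Final queue (front to back): [24]


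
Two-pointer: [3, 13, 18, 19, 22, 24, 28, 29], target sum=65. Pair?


Two pointers: lo=0, hi=7
No pair sums to 65


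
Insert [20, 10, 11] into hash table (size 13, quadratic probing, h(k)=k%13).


Insertions: 20->slot 7; 10->slot 10; 11->slot 11
Table: [None, None, None, None, None, None, None, 20, None, None, 10, 11, None]


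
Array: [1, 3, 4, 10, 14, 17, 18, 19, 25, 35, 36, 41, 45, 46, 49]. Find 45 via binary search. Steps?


Search for 45:
[0,14] mid=7 arr[7]=19
[8,14] mid=11 arr[11]=41
[12,14] mid=13 arr[13]=46
[12,12] mid=12 arr[12]=45
Total: 4 comparisons


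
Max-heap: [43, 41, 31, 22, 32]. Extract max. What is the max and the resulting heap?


Max = 43
Replace root with last, heapify down
Resulting heap: [41, 32, 31, 22]


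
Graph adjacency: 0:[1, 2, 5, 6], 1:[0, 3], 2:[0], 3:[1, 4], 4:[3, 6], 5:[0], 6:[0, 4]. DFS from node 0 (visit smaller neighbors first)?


DFS stack-based: start with [0]
Visit order: [0, 1, 3, 4, 6, 2, 5]


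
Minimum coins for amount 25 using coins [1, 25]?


dp[0]=0; dp[i]=1+min(dp[i-c] for c in coins)
...dp[20]=20, dp[21]=21, dp[22]=22, dp[23]=23, dp[24]=24, dp[25]=1
Minimum coins for 25 = 1


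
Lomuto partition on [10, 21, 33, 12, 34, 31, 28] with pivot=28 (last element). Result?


Elements <= 28 go left of pivot.
Result: [10, 21, 12, 28, 34, 31, 33], pivot at index 3


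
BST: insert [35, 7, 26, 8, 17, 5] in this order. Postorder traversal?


Root = 35; build tree by BST insertion.
Postorder traversal: [5, 17, 8, 26, 7, 35]


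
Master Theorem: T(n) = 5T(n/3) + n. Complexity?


a=5, b=3, c=1. log_3(5)=1.465 > c=1. Case 1: O(n^log_b(a)) = O(n^1.465)
Complexity: O(n^1.465)


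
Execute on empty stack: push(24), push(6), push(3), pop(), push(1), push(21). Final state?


push(24) -> [24]
push(6) -> [24, 6]
push(3) -> [24, 6, 3]
pop() returns 3 -> [24, 6]
push(1) -> [24, 6, 1]
push(21) -> [24, 6, 1, 21]
Final stack (bottom to top): [24, 6, 1, 21]


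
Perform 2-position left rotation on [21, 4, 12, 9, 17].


Left rotate by 2: [12, 9, 17, 21, 4]


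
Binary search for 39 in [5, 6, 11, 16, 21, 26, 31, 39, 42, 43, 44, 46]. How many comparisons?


Search for 39:
[0,11] mid=5 arr[5]=26
[6,11] mid=8 arr[8]=42
[6,7] mid=6 arr[6]=31
[7,7] mid=7 arr[7]=39
Total: 4 comparisons
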